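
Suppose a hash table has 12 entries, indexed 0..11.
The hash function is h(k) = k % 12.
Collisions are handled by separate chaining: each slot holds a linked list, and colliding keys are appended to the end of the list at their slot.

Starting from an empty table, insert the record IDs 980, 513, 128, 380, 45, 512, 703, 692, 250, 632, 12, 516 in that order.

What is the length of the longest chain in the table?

Insert 980: h=8, bucket 8 empty -> new chain.
Insert 513: h=9, bucket 9 empty -> new chain.
Insert 128: h=8, bucket 8 nonempty -> append to chain.
Insert 380: h=8, bucket 8 nonempty -> append to chain.
Insert 45: h=9, bucket 9 nonempty -> append to chain.
Insert 512: h=8, bucket 8 nonempty -> append to chain.
Insert 703: h=7, bucket 7 empty -> new chain.
Insert 692: h=8, bucket 8 nonempty -> append to chain.
Insert 250: h=10, bucket 10 empty -> new chain.
Insert 632: h=8, bucket 8 nonempty -> append to chain.
Insert 12: h=0, bucket 0 empty -> new chain.
Insert 516: h=0, bucket 0 nonempty -> append to chain.
Final buckets:
0: 12 -> 516
1: ∅
2: ∅
3: ∅
4: ∅
5: ∅
6: ∅
7: 703
8: 980 -> 128 -> 380 -> 512 -> 692 -> 632
9: 513 -> 45
10: 250
11: ∅

6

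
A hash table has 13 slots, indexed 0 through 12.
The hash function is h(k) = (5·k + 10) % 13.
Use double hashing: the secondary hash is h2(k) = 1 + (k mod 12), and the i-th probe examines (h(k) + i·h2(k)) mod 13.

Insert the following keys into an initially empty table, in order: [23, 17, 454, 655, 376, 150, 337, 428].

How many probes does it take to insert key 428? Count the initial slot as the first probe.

2

23: h=8 -> slot 8
17: h=4 -> slot 4
454: h=5 -> slot 5
655: h=9 -> slot 9
376: h=5, h2=5, probe 5,10 -> slot 10
150: h=6 -> slot 6
337: h=5, h2=2, probe 5,7 -> slot 7
428: h=5, h2=9, probe 5,1 -> slot 1
Table: [., 428, ., ., 17, 454, 150, 337, 23, 655, 376, ., .]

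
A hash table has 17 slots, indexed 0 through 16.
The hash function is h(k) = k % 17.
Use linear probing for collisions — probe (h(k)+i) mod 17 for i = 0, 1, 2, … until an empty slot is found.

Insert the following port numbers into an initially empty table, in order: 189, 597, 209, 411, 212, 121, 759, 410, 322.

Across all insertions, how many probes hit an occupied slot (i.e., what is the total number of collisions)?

11

189 hashes to 2; slot 2 is free -> place at 2.
597 hashes to 2; 2 taken -> place at 3.
209 hashes to 5; slot 5 is free -> place at 5.
411 hashes to 3; 3 taken -> place at 4.
212 hashes to 8; slot 8 is free -> place at 8.
121 hashes to 2; 2,3,4,5 taken -> place at 6.
759 hashes to 11; slot 11 is free -> place at 11.
410 hashes to 2; 2,3,4,5,6 taken -> place at 7.
322 hashes to 16; slot 16 is free -> place at 16.
Table: [., ., 189, 597, 411, 209, 121, 410, 212, ., ., 759, ., ., ., ., 322]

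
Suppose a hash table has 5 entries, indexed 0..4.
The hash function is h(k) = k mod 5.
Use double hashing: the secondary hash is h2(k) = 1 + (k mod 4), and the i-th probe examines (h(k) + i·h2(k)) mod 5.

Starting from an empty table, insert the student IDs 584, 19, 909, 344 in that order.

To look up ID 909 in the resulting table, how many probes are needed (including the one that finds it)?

2

584 hashes to 4; slot 4 is free => place at 4.
19 hashes to 4, h2=4; 4 taken => place at 3.
909 hashes to 4, h2=2; 4 taken => place at 1.
344 hashes to 4, h2=1; 4 taken => place at 0.
Table: [344, 909, _, 19, 584]
Lookup 909: h=4, h2=2, probe 4,1 → found at 1.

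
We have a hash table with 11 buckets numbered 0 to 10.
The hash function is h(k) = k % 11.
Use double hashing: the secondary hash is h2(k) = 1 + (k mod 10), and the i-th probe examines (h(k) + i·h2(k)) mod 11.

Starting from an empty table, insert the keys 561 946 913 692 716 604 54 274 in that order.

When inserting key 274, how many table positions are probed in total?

5

561: h=0 -> slot 0
946: h=0, h2=7, probe 0,7 -> slot 7
913: h=0, h2=4, probe 0,4 -> slot 4
692: h=10 -> slot 10
716: h=1 -> slot 1
604: h=10, h2=5, probe 10,4,9 -> slot 9
54: h=10, h2=5, probe 10,4,9,3 -> slot 3
274: h=10, h2=5, probe 10,4,9,3,8 -> slot 8
Table: [561, 716, —, 54, 913, —, —, 946, 274, 604, 692]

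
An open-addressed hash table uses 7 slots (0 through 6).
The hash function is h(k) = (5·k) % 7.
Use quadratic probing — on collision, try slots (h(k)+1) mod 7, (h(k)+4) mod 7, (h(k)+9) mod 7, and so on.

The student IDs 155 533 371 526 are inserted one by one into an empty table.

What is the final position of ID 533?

155: h=5 → slot 5
533: h=5, probe 5,6 → slot 6
371: h=0 → slot 0
526: h=5, probe 5,6,2 → slot 2
Table: [371, -, 526, -, -, 155, 533]

6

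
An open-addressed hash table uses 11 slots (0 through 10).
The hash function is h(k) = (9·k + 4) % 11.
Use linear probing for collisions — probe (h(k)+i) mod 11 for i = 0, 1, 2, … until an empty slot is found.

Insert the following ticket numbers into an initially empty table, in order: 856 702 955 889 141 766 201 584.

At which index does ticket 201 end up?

3

Insert 856: h=8, slot 8 empty -> index 8.
Insert 702: h=8, slot 8 occupied -> index 9.
Insert 955: h=8, slots 8,9 occupied -> index 10.
Insert 889: h=8, slots 8,9,10 occupied -> index 0.
Insert 141: h=8, slots 8,9,10,0 occupied -> index 1.
Insert 766: h=1, slot 1 occupied -> index 2.
Insert 201: h=9, slots 9,10,0,1,2 occupied -> index 3.
Insert 584: h=2, slots 2,3 occupied -> index 4.
Table: [889, 141, 766, 201, 584, _, _, _, 856, 702, 955]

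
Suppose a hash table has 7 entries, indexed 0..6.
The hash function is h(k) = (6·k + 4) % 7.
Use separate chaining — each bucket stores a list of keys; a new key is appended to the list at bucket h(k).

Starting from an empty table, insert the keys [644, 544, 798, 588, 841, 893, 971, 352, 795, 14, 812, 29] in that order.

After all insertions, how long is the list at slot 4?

5

644 → bucket 4
544 → bucket 6
798 → bucket 4 (collision)
588 → bucket 4 (collision)
841 → bucket 3
893 → bucket 0
971 → bucket 6 (collision)
352 → bucket 2
795 → bucket 0 (collision)
14 → bucket 4 (collision)
812 → bucket 4 (collision)
29 → bucket 3 (collision)
Final buckets:
0: 893 -> 795
1: ∅
2: 352
3: 841 -> 29
4: 644 -> 798 -> 588 -> 14 -> 812
5: ∅
6: 544 -> 971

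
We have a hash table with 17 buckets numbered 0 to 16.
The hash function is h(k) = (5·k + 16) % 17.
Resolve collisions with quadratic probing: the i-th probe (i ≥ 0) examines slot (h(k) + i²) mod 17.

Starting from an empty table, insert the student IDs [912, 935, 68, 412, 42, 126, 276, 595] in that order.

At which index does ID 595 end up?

912: h=3 -> slot 3
935: h=16 -> slot 16
68: h=16, probe 16,0 -> slot 0
412: h=2 -> slot 2
42: h=5 -> slot 5
126: h=0, probe 0,1 -> slot 1
276: h=2, probe 2,3,6 -> slot 6
595: h=16, probe 16,0,3,8 -> slot 8
Table: [68, 126, 412, 912, —, 42, 276, —, 595, —, —, —, —, —, —, —, 935]

8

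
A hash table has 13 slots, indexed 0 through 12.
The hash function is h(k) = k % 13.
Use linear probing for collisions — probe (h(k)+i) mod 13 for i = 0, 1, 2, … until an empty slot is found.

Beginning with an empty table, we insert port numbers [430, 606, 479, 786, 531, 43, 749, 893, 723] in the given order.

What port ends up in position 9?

749

430 hashes to 1; slot 1 is free -> place at 1.
606 hashes to 8; slot 8 is free -> place at 8.
479 hashes to 11; slot 11 is free -> place at 11.
786 hashes to 6; slot 6 is free -> place at 6.
531 hashes to 11; 11 taken -> place at 12.
43 hashes to 4; slot 4 is free -> place at 4.
749 hashes to 8; 8 taken -> place at 9.
893 hashes to 9; 9 taken -> place at 10.
723 hashes to 8; 8,9,10,11,12 taken -> place at 0.
Table: [723, 430, ., ., 43, ., 786, ., 606, 749, 893, 479, 531]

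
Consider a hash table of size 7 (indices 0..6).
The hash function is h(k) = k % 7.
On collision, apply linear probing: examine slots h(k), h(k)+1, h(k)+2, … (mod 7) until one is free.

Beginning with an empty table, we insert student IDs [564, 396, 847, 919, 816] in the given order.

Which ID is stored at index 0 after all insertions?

Insert 564: h=4, slot 4 empty -> index 4.
Insert 396: h=4, slot 4 occupied -> index 5.
Insert 847: h=0, slot 0 empty -> index 0.
Insert 919: h=2, slot 2 empty -> index 2.
Insert 816: h=4, slots 4,5 occupied -> index 6.
Table: [847, -, 919, -, 564, 396, 816]

847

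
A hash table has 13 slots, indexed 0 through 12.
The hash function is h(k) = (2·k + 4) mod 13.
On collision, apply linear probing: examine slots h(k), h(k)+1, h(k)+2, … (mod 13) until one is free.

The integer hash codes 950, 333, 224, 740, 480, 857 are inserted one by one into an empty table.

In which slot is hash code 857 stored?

950 hashes to 6; slot 6 is free -> place at 6.
333 hashes to 7; slot 7 is free -> place at 7.
224 hashes to 10; slot 10 is free -> place at 10.
740 hashes to 2; slot 2 is free -> place at 2.
480 hashes to 2; 2 taken -> place at 3.
857 hashes to 2; 2,3 taken -> place at 4.
Table: [—, —, 740, 480, 857, —, 950, 333, —, —, 224, —, —]

4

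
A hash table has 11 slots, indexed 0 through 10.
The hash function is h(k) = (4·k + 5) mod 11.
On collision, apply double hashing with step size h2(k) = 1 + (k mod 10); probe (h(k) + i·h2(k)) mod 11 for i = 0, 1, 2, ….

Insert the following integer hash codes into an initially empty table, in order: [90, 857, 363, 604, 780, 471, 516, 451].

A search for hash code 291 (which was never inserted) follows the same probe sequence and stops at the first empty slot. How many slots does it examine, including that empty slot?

90 hashes to 2; slot 2 is free -> place at 2.
857 hashes to 1; slot 1 is free -> place at 1.
363 hashes to 5; slot 5 is free -> place at 5.
604 hashes to 1, h2=5; 1 taken -> place at 6.
780 hashes to 1, h2=1; 1,2 taken -> place at 3.
471 hashes to 8; slot 8 is free -> place at 8.
516 hashes to 1, h2=7; 1,8 taken -> place at 4.
451 hashes to 5, h2=2; 5 taken -> place at 7.
Table: [-, 857, 90, 780, 516, 363, 604, 451, 471, -, -]
Lookup 291: h=3, h2=2, probe 3,5,7,9 → slot 9 empty, not found.

4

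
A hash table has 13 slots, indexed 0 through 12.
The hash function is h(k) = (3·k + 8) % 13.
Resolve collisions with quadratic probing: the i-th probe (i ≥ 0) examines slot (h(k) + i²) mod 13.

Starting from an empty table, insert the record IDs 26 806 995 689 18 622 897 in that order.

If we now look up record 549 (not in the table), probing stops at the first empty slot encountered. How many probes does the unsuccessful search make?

Insert 26: h=8, slot 8 empty → index 8.
Insert 806: h=8, slot 8 occupied → index 9.
Insert 995: h=3, slot 3 empty → index 3.
Insert 689: h=8, slots 8,9 occupied → index 12.
Insert 18: h=10, slot 10 empty → index 10.
Insert 622: h=2, slot 2 empty → index 2.
Insert 897: h=8, slots 8,9,12 occupied → index 4.
Table: [_, _, 622, 995, 897, _, _, _, 26, 806, 18, _, 689]
Lookup 549: h=4, probe 4,5 → slot 5 empty, not found.

2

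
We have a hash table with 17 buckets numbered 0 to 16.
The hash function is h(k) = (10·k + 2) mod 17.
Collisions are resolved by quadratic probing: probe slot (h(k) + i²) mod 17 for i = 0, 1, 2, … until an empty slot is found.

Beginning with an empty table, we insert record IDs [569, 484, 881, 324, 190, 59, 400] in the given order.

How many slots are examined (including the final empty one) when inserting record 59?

3

Insert 569: h=14, slot 14 empty → index 14.
Insert 484: h=14, slot 14 occupied → index 15.
Insert 881: h=6, slot 6 empty → index 6.
Insert 324: h=12, slot 12 empty → index 12.
Insert 190: h=15, slot 15 occupied → index 16.
Insert 59: h=14, slots 14,15 occupied → index 1.
Insert 400: h=7, slot 7 empty → index 7.
Table: [_, 59, _, _, _, _, 881, 400, _, _, _, _, 324, _, 569, 484, 190]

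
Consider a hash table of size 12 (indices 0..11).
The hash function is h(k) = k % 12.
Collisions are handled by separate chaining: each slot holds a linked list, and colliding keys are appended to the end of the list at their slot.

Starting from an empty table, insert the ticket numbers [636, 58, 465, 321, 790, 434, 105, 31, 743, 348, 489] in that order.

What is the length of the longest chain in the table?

4

Insert 636: h=0, bucket 0 empty → new chain.
Insert 58: h=10, bucket 10 empty → new chain.
Insert 465: h=9, bucket 9 empty → new chain.
Insert 321: h=9, bucket 9 nonempty → append to chain.
Insert 790: h=10, bucket 10 nonempty → append to chain.
Insert 434: h=2, bucket 2 empty → new chain.
Insert 105: h=9, bucket 9 nonempty → append to chain.
Insert 31: h=7, bucket 7 empty → new chain.
Insert 743: h=11, bucket 11 empty → new chain.
Insert 348: h=0, bucket 0 nonempty → append to chain.
Insert 489: h=9, bucket 9 nonempty → append to chain.
Final buckets:
0: 636 -> 348
1: .
2: 434
3: .
4: .
5: .
6: .
7: 31
8: .
9: 465 -> 321 -> 105 -> 489
10: 58 -> 790
11: 743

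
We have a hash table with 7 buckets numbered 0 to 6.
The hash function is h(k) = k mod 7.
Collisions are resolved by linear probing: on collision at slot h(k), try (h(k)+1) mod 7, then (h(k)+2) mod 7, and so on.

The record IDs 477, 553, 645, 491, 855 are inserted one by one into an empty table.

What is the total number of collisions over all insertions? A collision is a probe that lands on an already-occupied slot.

477 hashes to 1; slot 1 is free → place at 1.
553 hashes to 0; slot 0 is free → place at 0.
645 hashes to 1; 1 taken → place at 2.
491 hashes to 1; 1,2 taken → place at 3.
855 hashes to 1; 1,2,3 taken → place at 4.
Table: [553, 477, 645, 491, 855, _, _]

6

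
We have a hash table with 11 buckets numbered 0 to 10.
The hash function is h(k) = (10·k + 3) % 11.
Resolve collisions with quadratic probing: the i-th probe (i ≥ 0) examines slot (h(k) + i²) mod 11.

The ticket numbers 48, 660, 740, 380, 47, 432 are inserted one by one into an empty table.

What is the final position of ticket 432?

4

48: h=10 -> slot 10
660: h=3 -> slot 3
740: h=0 -> slot 0
380: h=8 -> slot 8
47: h=0, probe 0,1 -> slot 1
432: h=0, probe 0,1,4 -> slot 4
Table: [740, 47, ., 660, 432, ., ., ., 380, ., 48]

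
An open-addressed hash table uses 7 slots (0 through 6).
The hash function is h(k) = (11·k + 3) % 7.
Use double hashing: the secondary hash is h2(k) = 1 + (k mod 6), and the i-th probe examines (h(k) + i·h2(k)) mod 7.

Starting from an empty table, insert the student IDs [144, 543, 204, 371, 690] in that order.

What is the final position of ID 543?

144 hashes to 5; slot 5 is free => place at 5.
543 hashes to 5, h2=4; 5 taken => place at 2.
204 hashes to 0; slot 0 is free => place at 0.
371 hashes to 3; slot 3 is free => place at 3.
690 hashes to 5, h2=1; 5 taken => place at 6.
Table: [204, ., 543, 371, ., 144, 690]

2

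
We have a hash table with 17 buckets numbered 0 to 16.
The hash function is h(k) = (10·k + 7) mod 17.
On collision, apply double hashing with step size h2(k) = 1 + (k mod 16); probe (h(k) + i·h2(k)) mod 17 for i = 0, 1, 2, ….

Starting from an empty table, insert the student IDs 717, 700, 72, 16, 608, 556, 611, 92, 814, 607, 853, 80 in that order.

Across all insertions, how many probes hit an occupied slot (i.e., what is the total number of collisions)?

8

Insert 717: h=3, slot 3 empty => index 3.
Insert 700: h=3, h2=13, slot 3 occupied => index 16.
Insert 72: h=13, slot 13 empty => index 13.
Insert 16: h=14, slot 14 empty => index 14.
Insert 608: h=1, slot 1 empty => index 1.
Insert 556: h=8, slot 8 empty => index 8.
Insert 611: h=14, h2=4, slots 14,1 occupied => index 5.
Insert 92: h=9, slot 9 empty => index 9.
Insert 814: h=4, slot 4 empty => index 4.
Insert 607: h=8, h2=16, slot 8 occupied => index 7.
Insert 853: h=3, h2=6, slots 3,9 occupied => index 15.
Insert 80: h=8, h2=1, slots 8,9 occupied => index 10.
Table: [., 608, ., 717, 814, 611, ., 607, 556, 92, 80, ., ., 72, 16, 853, 700]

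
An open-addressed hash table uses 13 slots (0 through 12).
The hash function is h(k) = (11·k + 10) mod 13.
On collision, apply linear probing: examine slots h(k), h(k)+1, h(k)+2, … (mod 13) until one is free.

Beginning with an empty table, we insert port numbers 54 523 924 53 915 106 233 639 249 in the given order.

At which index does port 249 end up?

11

54 hashes to 6; slot 6 is free -> place at 6.
523 hashes to 4; slot 4 is free -> place at 4.
924 hashes to 8; slot 8 is free -> place at 8.
53 hashes to 8; 8 taken -> place at 9.
915 hashes to 0; slot 0 is free -> place at 0.
106 hashes to 6; 6 taken -> place at 7.
233 hashes to 12; slot 12 is free -> place at 12.
639 hashes to 6; 6,7,8,9 taken -> place at 10.
249 hashes to 6; 6,7,8,9,10 taken -> place at 11.
Table: [915, —, —, —, 523, —, 54, 106, 924, 53, 639, 249, 233]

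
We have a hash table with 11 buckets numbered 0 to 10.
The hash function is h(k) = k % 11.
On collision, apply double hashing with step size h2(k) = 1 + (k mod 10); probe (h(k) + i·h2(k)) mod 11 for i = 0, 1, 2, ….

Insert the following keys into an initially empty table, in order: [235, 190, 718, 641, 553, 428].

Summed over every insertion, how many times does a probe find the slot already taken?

235: h=4 → slot 4
190: h=3 → slot 3
718: h=3, h2=9, probe 3,1 → slot 1
641: h=3, h2=2, probe 3,5 → slot 5
553: h=3, h2=4, probe 3,7 → slot 7
428: h=10 → slot 10
Table: [_, 718, _, 190, 235, 641, _, 553, _, _, 428]

3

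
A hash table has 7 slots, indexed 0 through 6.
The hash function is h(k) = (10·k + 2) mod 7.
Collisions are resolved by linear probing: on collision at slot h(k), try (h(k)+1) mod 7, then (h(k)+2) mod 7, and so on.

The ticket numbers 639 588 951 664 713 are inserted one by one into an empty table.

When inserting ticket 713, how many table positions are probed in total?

639 hashes to 1; slot 1 is free => place at 1.
588 hashes to 2; slot 2 is free => place at 2.
951 hashes to 6; slot 6 is free => place at 6.
664 hashes to 6; 6 taken => place at 0.
713 hashes to 6; 6,0,1,2 taken => place at 3.
Table: [664, 639, 588, 713, ∅, ∅, 951]

5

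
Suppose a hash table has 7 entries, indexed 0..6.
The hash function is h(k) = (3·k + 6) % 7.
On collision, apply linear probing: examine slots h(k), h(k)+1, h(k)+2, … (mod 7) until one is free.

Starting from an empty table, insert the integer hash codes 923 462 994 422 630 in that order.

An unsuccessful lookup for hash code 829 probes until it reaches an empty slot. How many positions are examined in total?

923 hashes to 3; slot 3 is free → place at 3.
462 hashes to 6; slot 6 is free → place at 6.
994 hashes to 6; 6 taken → place at 0.
422 hashes to 5; slot 5 is free → place at 5.
630 hashes to 6; 6,0 taken → place at 1.
Table: [994, 630, ., 923, ., 422, 462]
Lookup 829: h=1, probe 1,2 → slot 2 empty, not found.

2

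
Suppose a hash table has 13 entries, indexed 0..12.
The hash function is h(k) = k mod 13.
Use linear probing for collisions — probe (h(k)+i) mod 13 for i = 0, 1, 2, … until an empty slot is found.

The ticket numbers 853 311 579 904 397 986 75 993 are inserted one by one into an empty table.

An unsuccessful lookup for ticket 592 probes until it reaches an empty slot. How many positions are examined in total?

853: h=8 -> slot 8
311: h=12 -> slot 12
579: h=7 -> slot 7
904: h=7, probe 7,8,9 -> slot 9
397: h=7, probe 7,8,9,10 -> slot 10
986: h=11 -> slot 11
75: h=10, probe 10,11,12,0 -> slot 0
993: h=5 -> slot 5
Table: [75, -, -, -, -, 993, -, 579, 853, 904, 397, 986, 311]
Lookup 592: h=7, probe 7,8,9,10,11,12,0,1 → slot 1 empty, not found.

8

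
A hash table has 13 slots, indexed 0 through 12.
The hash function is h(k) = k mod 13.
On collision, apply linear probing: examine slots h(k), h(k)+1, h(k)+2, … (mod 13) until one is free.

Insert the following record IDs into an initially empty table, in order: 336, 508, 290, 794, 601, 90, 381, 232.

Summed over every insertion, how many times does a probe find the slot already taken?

4

Insert 336: h=11, slot 11 empty → index 11.
Insert 508: h=1, slot 1 empty → index 1.
Insert 290: h=4, slot 4 empty → index 4.
Insert 794: h=1, slot 1 occupied → index 2.
Insert 601: h=3, slot 3 empty → index 3.
Insert 90: h=12, slot 12 empty → index 12.
Insert 381: h=4, slot 4 occupied → index 5.
Insert 232: h=11, slots 11,12 occupied → index 0.
Table: [232, 508, 794, 601, 290, 381, -, -, -, -, -, 336, 90]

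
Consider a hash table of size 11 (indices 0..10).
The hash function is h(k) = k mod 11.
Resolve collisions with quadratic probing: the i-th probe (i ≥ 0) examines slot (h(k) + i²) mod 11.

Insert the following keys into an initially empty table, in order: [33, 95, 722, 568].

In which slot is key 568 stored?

5

33 hashes to 0; slot 0 is free → place at 0.
95 hashes to 7; slot 7 is free → place at 7.
722 hashes to 7; 7 taken → place at 8.
568 hashes to 7; 7,8,0 taken → place at 5.
Table: [33, -, -, -, -, 568, -, 95, 722, -, -]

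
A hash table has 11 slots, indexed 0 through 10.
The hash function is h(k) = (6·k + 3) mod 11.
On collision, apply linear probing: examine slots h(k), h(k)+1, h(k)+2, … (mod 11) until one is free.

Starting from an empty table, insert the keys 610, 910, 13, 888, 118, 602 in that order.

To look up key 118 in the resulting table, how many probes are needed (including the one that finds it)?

Insert 610: h=0, slot 0 empty → index 0.
Insert 910: h=7, slot 7 empty → index 7.
Insert 13: h=4, slot 4 empty → index 4.
Insert 888: h=7, slot 7 occupied → index 8.
Insert 118: h=7, slots 7,8 occupied → index 9.
Insert 602: h=7, slots 7,8,9 occupied → index 10.
Table: [610, —, —, —, 13, —, —, 910, 888, 118, 602]
Lookup 118: h=7, probe 7,8,9 → found at 9.

3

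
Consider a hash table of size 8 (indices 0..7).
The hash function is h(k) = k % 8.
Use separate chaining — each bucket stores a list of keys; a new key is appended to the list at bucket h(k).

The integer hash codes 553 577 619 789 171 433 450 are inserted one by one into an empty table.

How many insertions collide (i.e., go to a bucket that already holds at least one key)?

3

553 → bucket 1
577 → bucket 1 (collision)
619 → bucket 3
789 → bucket 5
171 → bucket 3 (collision)
433 → bucket 1 (collision)
450 → bucket 2
Final buckets:
0: -
1: 553 -> 577 -> 433
2: 450
3: 619 -> 171
4: -
5: 789
6: -
7: -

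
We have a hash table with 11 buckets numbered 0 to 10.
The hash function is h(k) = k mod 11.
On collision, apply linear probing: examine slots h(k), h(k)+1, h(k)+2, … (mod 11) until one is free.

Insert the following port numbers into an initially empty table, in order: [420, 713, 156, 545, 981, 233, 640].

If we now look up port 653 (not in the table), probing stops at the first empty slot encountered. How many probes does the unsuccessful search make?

5

420: h=2 -> slot 2
713: h=9 -> slot 9
156: h=2, probe 2,3 -> slot 3
545: h=6 -> slot 6
981: h=2, probe 2,3,4 -> slot 4
233: h=2, probe 2,3,4,5 -> slot 5
640: h=2, probe 2,3,4,5,6,7 -> slot 7
Table: [∅, ∅, 420, 156, 981, 233, 545, 640, ∅, 713, ∅]
Lookup 653: h=4, probe 4,5,6,7,8 → slot 8 empty, not found.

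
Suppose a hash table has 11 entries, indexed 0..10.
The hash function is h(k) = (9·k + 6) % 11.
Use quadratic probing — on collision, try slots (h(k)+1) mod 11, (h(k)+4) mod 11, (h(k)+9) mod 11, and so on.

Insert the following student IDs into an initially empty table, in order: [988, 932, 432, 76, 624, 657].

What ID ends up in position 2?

988: h=10 => slot 10
932: h=1 => slot 1
432: h=0 => slot 0
76: h=8 => slot 8
624: h=1, probe 1,2 => slot 2
657: h=1, probe 1,2,5 => slot 5
Table: [432, 932, 624, —, —, 657, —, —, 76, —, 988]

624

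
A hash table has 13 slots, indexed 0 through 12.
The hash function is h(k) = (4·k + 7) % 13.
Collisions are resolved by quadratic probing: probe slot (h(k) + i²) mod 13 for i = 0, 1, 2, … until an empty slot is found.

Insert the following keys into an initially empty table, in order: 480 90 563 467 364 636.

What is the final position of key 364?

480: h=3 => slot 3
90: h=3, probe 3,4 => slot 4
563: h=10 => slot 10
467: h=3, probe 3,4,7 => slot 7
364: h=7, probe 7,8 => slot 8
636: h=3, probe 3,4,7,12 => slot 12
Table: [_, _, _, 480, 90, _, _, 467, 364, _, 563, _, 636]

8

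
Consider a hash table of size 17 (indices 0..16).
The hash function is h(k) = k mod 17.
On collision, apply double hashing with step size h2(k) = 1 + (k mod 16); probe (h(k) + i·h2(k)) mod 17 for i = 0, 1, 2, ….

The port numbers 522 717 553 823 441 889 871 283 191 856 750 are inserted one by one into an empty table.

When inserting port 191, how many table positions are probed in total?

3

Insert 522: h=12, slot 12 empty => index 12.
Insert 717: h=3, slot 3 empty => index 3.
Insert 553: h=9, slot 9 empty => index 9.
Insert 823: h=7, slot 7 empty => index 7.
Insert 441: h=16, slot 16 empty => index 16.
Insert 889: h=5, slot 5 empty => index 5.
Insert 871: h=4, slot 4 empty => index 4.
Insert 283: h=11, slot 11 empty => index 11.
Insert 191: h=4, h2=16, slots 4,3 occupied => index 2.
Insert 856: h=6, slot 6 empty => index 6.
Insert 750: h=2, h2=15, slot 2 occupied => index 0.
Table: [750, —, 191, 717, 871, 889, 856, 823, —, 553, —, 283, 522, —, —, —, 441]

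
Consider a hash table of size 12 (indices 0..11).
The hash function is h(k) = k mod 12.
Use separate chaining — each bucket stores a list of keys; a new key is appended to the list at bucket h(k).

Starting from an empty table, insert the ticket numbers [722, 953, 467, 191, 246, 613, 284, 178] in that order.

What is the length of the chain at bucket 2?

1

722 → bucket 2
953 → bucket 5
467 → bucket 11
191 → bucket 11 (collision)
246 → bucket 6
613 → bucket 1
284 → bucket 8
178 → bucket 10
Final buckets:
0: -
1: 613
2: 722
3: -
4: -
5: 953
6: 246
7: -
8: 284
9: -
10: 178
11: 467 -> 191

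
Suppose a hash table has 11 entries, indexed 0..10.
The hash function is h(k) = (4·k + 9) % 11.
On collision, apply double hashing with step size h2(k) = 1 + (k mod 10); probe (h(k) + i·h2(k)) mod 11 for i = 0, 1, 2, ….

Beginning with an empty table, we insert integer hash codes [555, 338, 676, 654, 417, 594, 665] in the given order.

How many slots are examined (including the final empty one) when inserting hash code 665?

2

555: h=7 → slot 7
338: h=8 → slot 8
676: h=7, h2=7, probe 7,3 → slot 3
654: h=7, h2=5, probe 7,1 → slot 1
417: h=5 → slot 5
594: h=9 → slot 9
665: h=7, h2=6, probe 7,2 → slot 2
Table: [—, 654, 665, 676, —, 417, —, 555, 338, 594, —]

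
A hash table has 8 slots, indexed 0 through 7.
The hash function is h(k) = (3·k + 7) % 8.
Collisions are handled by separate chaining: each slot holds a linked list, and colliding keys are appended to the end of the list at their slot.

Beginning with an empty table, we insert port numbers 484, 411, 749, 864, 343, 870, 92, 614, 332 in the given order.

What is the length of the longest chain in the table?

3

484 → bucket 3
411 → bucket 0
749 → bucket 6
864 → bucket 7
343 → bucket 4
870 → bucket 1
92 → bucket 3 (collision)
614 → bucket 1 (collision)
332 → bucket 3 (collision)
Final buckets:
0: 411
1: 870 -> 614
2: —
3: 484 -> 92 -> 332
4: 343
5: —
6: 749
7: 864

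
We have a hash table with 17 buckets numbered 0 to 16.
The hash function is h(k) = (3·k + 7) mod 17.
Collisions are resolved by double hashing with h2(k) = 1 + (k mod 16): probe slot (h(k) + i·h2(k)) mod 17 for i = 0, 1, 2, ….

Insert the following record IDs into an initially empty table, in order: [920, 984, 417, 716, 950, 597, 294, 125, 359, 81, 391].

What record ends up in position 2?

597

Insert 920: h=13, slot 13 empty => index 13.
Insert 984: h=1, slot 1 empty => index 1.
Insert 417: h=0, slot 0 empty => index 0.
Insert 716: h=13, h2=13, slot 13 occupied => index 9.
Insert 950: h=1, h2=7, slot 1 occupied => index 8.
Insert 597: h=13, h2=6, slot 13 occupied => index 2.
Insert 294: h=5, slot 5 empty => index 5.
Insert 125: h=8, h2=14, slots 8,5,2 occupied => index 16.
Insert 359: h=13, h2=8, slot 13 occupied => index 4.
Insert 81: h=12, slot 12 empty => index 12.
Insert 391: h=7, slot 7 empty => index 7.
Table: [417, 984, 597, ∅, 359, 294, ∅, 391, 950, 716, ∅, ∅, 81, 920, ∅, ∅, 125]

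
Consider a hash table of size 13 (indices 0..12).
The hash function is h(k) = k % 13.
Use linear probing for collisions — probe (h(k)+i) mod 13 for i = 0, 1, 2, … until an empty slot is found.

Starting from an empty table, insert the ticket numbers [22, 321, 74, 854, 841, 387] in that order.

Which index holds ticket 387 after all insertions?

1

22: h=9 -> slot 9
321: h=9, probe 9,10 -> slot 10
74: h=9, probe 9,10,11 -> slot 11
854: h=9, probe 9,10,11,12 -> slot 12
841: h=9, probe 9,10,11,12,0 -> slot 0
387: h=10, probe 10,11,12,0,1 -> slot 1
Table: [841, 387, -, -, -, -, -, -, -, 22, 321, 74, 854]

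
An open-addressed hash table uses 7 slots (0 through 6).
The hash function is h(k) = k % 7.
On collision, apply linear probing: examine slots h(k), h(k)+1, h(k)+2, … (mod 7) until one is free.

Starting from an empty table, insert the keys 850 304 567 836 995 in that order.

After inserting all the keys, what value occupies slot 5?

850: h=3 => slot 3
304: h=3, probe 3,4 => slot 4
567: h=0 => slot 0
836: h=3, probe 3,4,5 => slot 5
995: h=1 => slot 1
Table: [567, 995, _, 850, 304, 836, _]

836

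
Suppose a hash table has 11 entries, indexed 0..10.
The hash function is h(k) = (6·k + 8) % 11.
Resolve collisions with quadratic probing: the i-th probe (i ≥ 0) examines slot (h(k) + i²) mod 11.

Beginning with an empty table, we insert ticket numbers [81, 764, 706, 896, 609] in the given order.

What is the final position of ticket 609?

0

81: h=10 => slot 10
764: h=5 => slot 5
706: h=9 => slot 9
896: h=5, probe 5,6 => slot 6
609: h=10, probe 10,0 => slot 0
Table: [609, ∅, ∅, ∅, ∅, 764, 896, ∅, ∅, 706, 81]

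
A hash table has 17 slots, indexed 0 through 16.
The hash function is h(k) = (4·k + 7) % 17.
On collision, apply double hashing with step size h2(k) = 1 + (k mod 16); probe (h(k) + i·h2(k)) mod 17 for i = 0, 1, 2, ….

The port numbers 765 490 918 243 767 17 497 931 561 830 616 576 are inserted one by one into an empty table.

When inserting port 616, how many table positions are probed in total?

4

765: h=7 → slot 7
490: h=12 → slot 12
918: h=7, h2=7, probe 7,14 → slot 14
243: h=10 → slot 10
767: h=15 → slot 15
17: h=7, h2=2, probe 7,9 → slot 9
497: h=6 → slot 6
931: h=8 → slot 8
561: h=7, h2=2, probe 7,9,11 → slot 11
830: h=12, h2=15, probe 12,10,8,6,4 → slot 4
616: h=6, h2=9, probe 6,15,7,16 → slot 16
576: h=16, h2=1, probe 16,0 → slot 0
Table: [576, ., ., ., 830, ., 497, 765, 931, 17, 243, 561, 490, ., 918, 767, 616]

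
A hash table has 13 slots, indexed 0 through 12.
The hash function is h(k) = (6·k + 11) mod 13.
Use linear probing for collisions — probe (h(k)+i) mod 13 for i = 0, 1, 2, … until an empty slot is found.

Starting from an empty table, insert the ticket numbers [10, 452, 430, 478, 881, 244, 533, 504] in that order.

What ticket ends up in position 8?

10 hashes to 6; slot 6 is free → place at 6.
452 hashes to 6; 6 taken → place at 7.
430 hashes to 4; slot 4 is free → place at 4.
478 hashes to 6; 6,7 taken → place at 8.
881 hashes to 6; 6,7,8 taken → place at 9.
244 hashes to 6; 6,7,8,9 taken → place at 10.
533 hashes to 11; slot 11 is free → place at 11.
504 hashes to 6; 6,7,8,9,10,11 taken → place at 12.
Table: [., ., ., ., 430, ., 10, 452, 478, 881, 244, 533, 504]

478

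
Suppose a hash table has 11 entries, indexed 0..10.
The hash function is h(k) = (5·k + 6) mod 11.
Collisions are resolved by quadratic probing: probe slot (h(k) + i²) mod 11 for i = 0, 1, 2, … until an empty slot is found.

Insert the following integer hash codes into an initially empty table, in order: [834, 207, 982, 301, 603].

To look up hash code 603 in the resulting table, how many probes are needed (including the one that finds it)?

Insert 834: h=7, slot 7 empty → index 7.
Insert 207: h=7, slot 7 occupied → index 8.
Insert 982: h=10, slot 10 empty → index 10.
Insert 301: h=4, slot 4 empty → index 4.
Insert 603: h=7, slots 7,8 occupied → index 0.
Table: [603, —, —, —, 301, —, —, 834, 207, —, 982]
Lookup 603: h=7, probe 7,8,0 → found at 0.

3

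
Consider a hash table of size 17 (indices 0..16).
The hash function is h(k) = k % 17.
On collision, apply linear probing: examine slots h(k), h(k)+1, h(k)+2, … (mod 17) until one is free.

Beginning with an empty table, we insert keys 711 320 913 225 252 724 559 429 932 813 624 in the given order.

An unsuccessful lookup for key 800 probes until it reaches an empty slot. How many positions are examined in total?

Insert 711: h=14, slot 14 empty -> index 14.
Insert 320: h=14, slot 14 occupied -> index 15.
Insert 913: h=12, slot 12 empty -> index 12.
Insert 225: h=4, slot 4 empty -> index 4.
Insert 252: h=14, slots 14,15 occupied -> index 16.
Insert 724: h=10, slot 10 empty -> index 10.
Insert 559: h=15, slots 15,16 occupied -> index 0.
Insert 429: h=4, slot 4 occupied -> index 5.
Insert 932: h=14, slots 14,15,16,0 occupied -> index 1.
Insert 813: h=14, slots 14,15,16,0,1 occupied -> index 2.
Insert 624: h=12, slot 12 occupied -> index 13.
Table: [559, 932, 813, -, 225, 429, -, -, -, -, 724, -, 913, 624, 711, 320, 252]
Lookup 800: h=1, probe 1,2,3 → slot 3 empty, not found.

3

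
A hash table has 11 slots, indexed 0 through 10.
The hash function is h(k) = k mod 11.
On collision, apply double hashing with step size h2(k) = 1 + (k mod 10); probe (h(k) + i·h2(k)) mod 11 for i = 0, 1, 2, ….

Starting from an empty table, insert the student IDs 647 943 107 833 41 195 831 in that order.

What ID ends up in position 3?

195

Insert 647: h=9, slot 9 empty => index 9.
Insert 943: h=8, slot 8 empty => index 8.
Insert 107: h=8, h2=8, slot 8 occupied => index 5.
Insert 833: h=8, h2=4, slot 8 occupied => index 1.
Insert 41: h=8, h2=2, slot 8 occupied => index 10.
Insert 195: h=8, h2=6, slot 8 occupied => index 3.
Insert 831: h=6, slot 6 empty => index 6.
Table: [∅, 833, ∅, 195, ∅, 107, 831, ∅, 943, 647, 41]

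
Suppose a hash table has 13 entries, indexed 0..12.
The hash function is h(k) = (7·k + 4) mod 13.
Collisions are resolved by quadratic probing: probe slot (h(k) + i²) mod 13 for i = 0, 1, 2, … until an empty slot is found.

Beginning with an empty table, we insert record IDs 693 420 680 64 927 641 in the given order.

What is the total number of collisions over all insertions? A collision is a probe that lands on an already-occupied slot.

11

693 hashes to 6; slot 6 is free -> place at 6.
420 hashes to 6; 6 taken -> place at 7.
680 hashes to 6; 6,7 taken -> place at 10.
64 hashes to 10; 10 taken -> place at 11.
927 hashes to 6; 6,7,10 taken -> place at 2.
641 hashes to 6; 6,7,10,2 taken -> place at 9.
Table: [_, _, 927, _, _, _, 693, 420, _, 641, 680, 64, _]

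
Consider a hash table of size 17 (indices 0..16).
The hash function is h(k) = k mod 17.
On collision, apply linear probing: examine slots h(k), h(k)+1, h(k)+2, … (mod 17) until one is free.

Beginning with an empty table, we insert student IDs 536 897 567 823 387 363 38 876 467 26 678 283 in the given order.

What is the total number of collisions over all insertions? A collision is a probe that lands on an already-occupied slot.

15

536 hashes to 9; slot 9 is free => place at 9.
897 hashes to 13; slot 13 is free => place at 13.
567 hashes to 6; slot 6 is free => place at 6.
823 hashes to 7; slot 7 is free => place at 7.
387 hashes to 13; 13 taken => place at 14.
363 hashes to 6; 6,7 taken => place at 8.
38 hashes to 4; slot 4 is free => place at 4.
876 hashes to 9; 9 taken => place at 10.
467 hashes to 8; 8,9,10 taken => place at 11.
26 hashes to 9; 9,10,11 taken => place at 12.
678 hashes to 15; slot 15 is free => place at 15.
283 hashes to 11; 11,12,13,14,15 taken => place at 16.
Table: [-, -, -, -, 38, -, 567, 823, 363, 536, 876, 467, 26, 897, 387, 678, 283]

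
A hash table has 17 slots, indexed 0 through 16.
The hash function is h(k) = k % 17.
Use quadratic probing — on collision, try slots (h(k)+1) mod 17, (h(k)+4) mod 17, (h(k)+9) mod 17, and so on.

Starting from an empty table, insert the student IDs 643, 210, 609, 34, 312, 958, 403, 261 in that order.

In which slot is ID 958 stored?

10

643 hashes to 14; slot 14 is free → place at 14.
210 hashes to 6; slot 6 is free → place at 6.
609 hashes to 14; 14 taken → place at 15.
34 hashes to 0; slot 0 is free → place at 0.
312 hashes to 6; 6 taken → place at 7.
958 hashes to 6; 6,7 taken → place at 10.
403 hashes to 12; slot 12 is free → place at 12.
261 hashes to 6; 6,7,10,15 taken → place at 5.
Table: [34, ∅, ∅, ∅, ∅, 261, 210, 312, ∅, ∅, 958, ∅, 403, ∅, 643, 609, ∅]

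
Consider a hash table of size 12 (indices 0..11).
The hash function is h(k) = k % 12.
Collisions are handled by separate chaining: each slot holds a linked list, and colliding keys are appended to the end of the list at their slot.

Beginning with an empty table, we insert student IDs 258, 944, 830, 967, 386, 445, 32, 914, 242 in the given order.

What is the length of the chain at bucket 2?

4

Insert 258: h=6, bucket 6 empty -> new chain.
Insert 944: h=8, bucket 8 empty -> new chain.
Insert 830: h=2, bucket 2 empty -> new chain.
Insert 967: h=7, bucket 7 empty -> new chain.
Insert 386: h=2, bucket 2 nonempty -> append to chain.
Insert 445: h=1, bucket 1 empty -> new chain.
Insert 32: h=8, bucket 8 nonempty -> append to chain.
Insert 914: h=2, bucket 2 nonempty -> append to chain.
Insert 242: h=2, bucket 2 nonempty -> append to chain.
Final buckets:
0: —
1: 445
2: 830 -> 386 -> 914 -> 242
3: —
4: —
5: —
6: 258
7: 967
8: 944 -> 32
9: —
10: —
11: —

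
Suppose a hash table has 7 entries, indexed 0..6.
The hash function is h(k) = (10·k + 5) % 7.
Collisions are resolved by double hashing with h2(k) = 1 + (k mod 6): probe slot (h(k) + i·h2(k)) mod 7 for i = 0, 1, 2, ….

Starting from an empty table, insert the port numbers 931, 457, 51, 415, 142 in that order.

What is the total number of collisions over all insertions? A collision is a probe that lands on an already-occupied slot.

931: h=5 => slot 5
457: h=4 => slot 4
51: h=4, h2=4, probe 4,1 => slot 1
415: h=4, h2=2, probe 4,6 => slot 6
142: h=4, h2=5, probe 4,2 => slot 2
Table: [_, 51, 142, _, 457, 931, 415]

3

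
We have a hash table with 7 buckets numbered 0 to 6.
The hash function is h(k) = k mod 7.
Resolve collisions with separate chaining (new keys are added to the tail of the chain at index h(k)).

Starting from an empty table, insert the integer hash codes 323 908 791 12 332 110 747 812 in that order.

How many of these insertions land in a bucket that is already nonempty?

4

323 -> bucket 1
908 -> bucket 5
791 -> bucket 0
12 -> bucket 5 (collision)
332 -> bucket 3
110 -> bucket 5 (collision)
747 -> bucket 5 (collision)
812 -> bucket 0 (collision)
Final buckets:
0: 791 -> 812
1: 323
2: .
3: 332
4: .
5: 908 -> 12 -> 110 -> 747
6: .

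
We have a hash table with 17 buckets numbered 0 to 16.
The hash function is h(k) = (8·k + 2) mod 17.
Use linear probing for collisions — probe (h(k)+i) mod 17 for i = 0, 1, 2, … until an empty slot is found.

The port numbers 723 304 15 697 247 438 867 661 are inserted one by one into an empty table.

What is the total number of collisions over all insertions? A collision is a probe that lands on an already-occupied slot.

15

Insert 723: h=6, slot 6 empty -> index 6.
Insert 304: h=3, slot 3 empty -> index 3.
Insert 15: h=3, slot 3 occupied -> index 4.
Insert 697: h=2, slot 2 empty -> index 2.
Insert 247: h=6, slot 6 occupied -> index 7.
Insert 438: h=4, slot 4 occupied -> index 5.
Insert 867: h=2, slots 2,3,4,5,6,7 occupied -> index 8.
Insert 661: h=3, slots 3,4,5,6,7,8 occupied -> index 9.
Table: [—, —, 697, 304, 15, 438, 723, 247, 867, 661, —, —, —, —, —, —, —]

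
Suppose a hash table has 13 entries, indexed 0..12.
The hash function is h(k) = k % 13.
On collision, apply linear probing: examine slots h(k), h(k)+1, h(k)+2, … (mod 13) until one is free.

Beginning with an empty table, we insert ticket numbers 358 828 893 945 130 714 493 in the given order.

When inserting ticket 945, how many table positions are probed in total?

Insert 358: h=7, slot 7 empty => index 7.
Insert 828: h=9, slot 9 empty => index 9.
Insert 893: h=9, slot 9 occupied => index 10.
Insert 945: h=9, slots 9,10 occupied => index 11.
Insert 130: h=0, slot 0 empty => index 0.
Insert 714: h=12, slot 12 empty => index 12.
Insert 493: h=12, slots 12,0 occupied => index 1.
Table: [130, 493, ., ., ., ., ., 358, ., 828, 893, 945, 714]

3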